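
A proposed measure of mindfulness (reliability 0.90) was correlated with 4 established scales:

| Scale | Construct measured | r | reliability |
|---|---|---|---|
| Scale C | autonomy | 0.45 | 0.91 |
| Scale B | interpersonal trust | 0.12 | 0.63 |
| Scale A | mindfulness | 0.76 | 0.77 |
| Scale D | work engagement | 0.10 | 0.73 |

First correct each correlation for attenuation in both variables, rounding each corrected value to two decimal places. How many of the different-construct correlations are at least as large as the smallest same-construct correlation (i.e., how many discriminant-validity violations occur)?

Disattenuated r (r / √(r_scale · r_new)):
  Scale C (disc): 0.45 / √(0.91·0.90) = 0.50
  Scale B (disc): 0.12 / √(0.63·0.90) = 0.16
  Scale A (conv): 0.76 / √(0.77·0.90) = 0.91
  Scale D (disc): 0.10 / √(0.73·0.90) = 0.12
Smallest convergent = 0.91. Discriminant values: 0.50, 0.16, 0.12; count ≥ 0.91 → 0.

0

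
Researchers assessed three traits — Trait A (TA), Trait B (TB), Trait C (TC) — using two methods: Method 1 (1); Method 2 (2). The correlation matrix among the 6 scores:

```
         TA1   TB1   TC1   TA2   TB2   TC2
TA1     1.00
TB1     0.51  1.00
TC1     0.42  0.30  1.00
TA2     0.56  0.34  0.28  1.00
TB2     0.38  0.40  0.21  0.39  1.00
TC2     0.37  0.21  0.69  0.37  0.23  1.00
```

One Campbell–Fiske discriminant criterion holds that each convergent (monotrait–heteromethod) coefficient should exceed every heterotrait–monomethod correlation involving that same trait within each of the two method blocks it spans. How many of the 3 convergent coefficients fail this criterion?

1

Each convergent coefficient versus the relevant comparison correlations:
TA (methods 1·2): 0.56 vs {0.51, 0.39, 0.42, 0.37} → pass.
TB (methods 1·2): 0.40 vs {0.51, 0.39, 0.30, 0.23} → fail.
TC (methods 1·2): 0.69 vs {0.42, 0.37, 0.30, 0.23} → pass.
1 of 3 fail.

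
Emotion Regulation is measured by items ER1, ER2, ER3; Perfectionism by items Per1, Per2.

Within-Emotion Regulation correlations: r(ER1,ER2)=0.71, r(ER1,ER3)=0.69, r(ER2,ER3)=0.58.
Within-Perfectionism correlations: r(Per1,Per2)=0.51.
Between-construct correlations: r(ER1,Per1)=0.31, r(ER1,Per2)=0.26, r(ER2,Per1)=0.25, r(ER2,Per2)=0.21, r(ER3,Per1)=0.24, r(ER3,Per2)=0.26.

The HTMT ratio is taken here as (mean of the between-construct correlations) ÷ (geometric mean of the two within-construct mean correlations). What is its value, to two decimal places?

0.44

Mean between = 1.53/6 = 0.2550.
Mean within-ER = 1.98/3 = 0.6600; mean within-Per = 0.51/1 = 0.5100.
Geometric mean = √(0.6600 × 0.5100) = 0.5802.
HTMT = 0.2550 / 0.5802 = 0.44.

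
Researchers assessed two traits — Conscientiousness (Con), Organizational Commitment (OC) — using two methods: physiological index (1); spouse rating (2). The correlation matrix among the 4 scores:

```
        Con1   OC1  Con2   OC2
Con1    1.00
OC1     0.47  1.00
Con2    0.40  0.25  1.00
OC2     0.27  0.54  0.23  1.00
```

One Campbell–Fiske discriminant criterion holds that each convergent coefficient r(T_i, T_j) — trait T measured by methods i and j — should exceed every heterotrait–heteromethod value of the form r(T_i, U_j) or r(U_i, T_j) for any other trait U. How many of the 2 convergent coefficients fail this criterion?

0

Each convergent coefficient versus the relevant comparison correlations:
Con (methods 1·2): 0.40 vs {0.27, 0.25} → pass.
OC (methods 1·2): 0.54 vs {0.25, 0.27} → pass.
0 of 2 fail.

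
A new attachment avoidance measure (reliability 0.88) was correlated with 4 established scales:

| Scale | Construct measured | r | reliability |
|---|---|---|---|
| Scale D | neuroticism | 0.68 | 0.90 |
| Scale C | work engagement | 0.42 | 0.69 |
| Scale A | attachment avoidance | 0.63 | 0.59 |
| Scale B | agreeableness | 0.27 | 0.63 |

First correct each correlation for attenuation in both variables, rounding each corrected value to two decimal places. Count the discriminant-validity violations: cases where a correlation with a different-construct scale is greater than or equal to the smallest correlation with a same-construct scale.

0

Disattenuated r (r / √(r_scale · r_new)):
  Scale D (disc): 0.68 / √(0.90·0.88) = 0.76
  Scale C (disc): 0.42 / √(0.69·0.88) = 0.54
  Scale A (conv): 0.63 / √(0.59·0.88) = 0.87
  Scale B (disc): 0.27 / √(0.63·0.88) = 0.36
Smallest convergent = 0.87. Discriminant values: 0.76, 0.54, 0.36; count ≥ 0.87 → 0.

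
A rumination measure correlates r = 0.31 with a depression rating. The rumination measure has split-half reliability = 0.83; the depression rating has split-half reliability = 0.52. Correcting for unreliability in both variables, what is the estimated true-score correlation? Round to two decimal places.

r_true = r_obs / √(r_xx · r_yy) = 0.31 / √(0.83 × 0.52) = 0.31 / √0.4316 = 0.31 / 0.6570 ≈ 0.47.

0.47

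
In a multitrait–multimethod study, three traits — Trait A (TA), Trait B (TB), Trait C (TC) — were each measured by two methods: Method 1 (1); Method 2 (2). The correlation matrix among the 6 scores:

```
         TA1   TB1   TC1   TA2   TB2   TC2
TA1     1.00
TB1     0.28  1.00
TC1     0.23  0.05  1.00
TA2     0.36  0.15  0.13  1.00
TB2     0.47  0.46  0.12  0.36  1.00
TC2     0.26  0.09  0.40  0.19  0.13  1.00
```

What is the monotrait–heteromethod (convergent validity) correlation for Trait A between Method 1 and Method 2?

Same trait (TA), different methods: r(TA1, TA2) = 0.36.

0.36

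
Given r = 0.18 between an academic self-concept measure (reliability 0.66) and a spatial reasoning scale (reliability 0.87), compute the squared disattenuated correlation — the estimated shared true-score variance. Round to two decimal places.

0.06

Disattenuated r = 0.18 / √(0.66 × 0.87) = 0.18 / 0.7578 = 0.2375.
Shared true-score variance = 0.2375² = 0.0564 ≈ 0.06.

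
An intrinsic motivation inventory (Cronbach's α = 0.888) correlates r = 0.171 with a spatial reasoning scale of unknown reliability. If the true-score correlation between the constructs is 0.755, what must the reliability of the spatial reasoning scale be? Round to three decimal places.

0.058

r_true = r_obs / √(r_xx · r_yy) ⇒ 0.755 = 0.171 / √(0.888 · r_yy).
√(0.888 · r_yy) = 0.171 / 0.755 = 0.2265; 0.888 · r_yy = 0.0513; r_yy = 0.0513 / 0.888 ≈ 0.058.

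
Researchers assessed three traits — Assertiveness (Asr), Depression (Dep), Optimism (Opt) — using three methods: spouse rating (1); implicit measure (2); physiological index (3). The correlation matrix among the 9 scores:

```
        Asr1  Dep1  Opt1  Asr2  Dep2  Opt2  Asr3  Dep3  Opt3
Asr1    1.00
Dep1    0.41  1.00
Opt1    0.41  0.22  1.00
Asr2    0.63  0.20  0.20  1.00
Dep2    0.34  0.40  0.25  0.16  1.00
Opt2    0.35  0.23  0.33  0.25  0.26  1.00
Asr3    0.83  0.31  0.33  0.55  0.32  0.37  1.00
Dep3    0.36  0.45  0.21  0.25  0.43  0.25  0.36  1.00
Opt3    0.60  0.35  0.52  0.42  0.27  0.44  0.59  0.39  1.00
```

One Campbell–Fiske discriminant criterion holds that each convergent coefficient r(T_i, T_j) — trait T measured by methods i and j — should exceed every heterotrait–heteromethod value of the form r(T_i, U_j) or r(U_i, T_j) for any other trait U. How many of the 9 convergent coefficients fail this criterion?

Each convergent coefficient versus the relevant comparison correlations:
Asr (methods 1·2): 0.63 vs {0.34, 0.20, 0.35, 0.20} → pass.
Asr (methods 1·3): 0.83 vs {0.36, 0.31, 0.60, 0.33} → pass.
Asr (methods 2·3): 0.55 vs {0.25, 0.32, 0.42, 0.37} → pass.
Dep (methods 1·2): 0.40 vs {0.20, 0.34, 0.23, 0.25} → pass.
Dep (methods 1·3): 0.45 vs {0.31, 0.36, 0.35, 0.21} → pass.
Dep (methods 2·3): 0.43 vs {0.32, 0.25, 0.27, 0.25} → pass.
Opt (methods 1·2): 0.33 vs {0.20, 0.35, 0.25, 0.23} → fail.
Opt (methods 1·3): 0.52 vs {0.33, 0.60, 0.21, 0.35} → fail.
Opt (methods 2·3): 0.44 vs {0.37, 0.42, 0.25, 0.27} → pass.
2 of 9 fail.

2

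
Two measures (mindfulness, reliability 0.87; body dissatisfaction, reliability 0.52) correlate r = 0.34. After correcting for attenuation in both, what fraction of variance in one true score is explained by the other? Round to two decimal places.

0.26

Disattenuated r = 0.34 / √(0.87 × 0.52) = 0.34 / 0.6726 = 0.5055.
Shared true-score variance = 0.5055² = 0.2555 ≈ 0.26.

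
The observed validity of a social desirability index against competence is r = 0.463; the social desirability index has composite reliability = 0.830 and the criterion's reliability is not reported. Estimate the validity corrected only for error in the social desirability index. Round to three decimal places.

Single correction: r_c = r_obs / √r_xx = 0.463 / √0.830 = 0.463 / 0.9110 ≈ 0.508.

0.508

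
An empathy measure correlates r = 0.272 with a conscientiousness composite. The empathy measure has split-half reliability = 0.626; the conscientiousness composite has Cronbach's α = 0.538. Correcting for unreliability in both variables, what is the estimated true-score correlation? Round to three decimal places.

0.469

r_true = r_obs / √(r_xx · r_yy) = 0.272 / √(0.626 × 0.538) = 0.272 / √0.336788 = 0.272 / 0.5803 ≈ 0.469.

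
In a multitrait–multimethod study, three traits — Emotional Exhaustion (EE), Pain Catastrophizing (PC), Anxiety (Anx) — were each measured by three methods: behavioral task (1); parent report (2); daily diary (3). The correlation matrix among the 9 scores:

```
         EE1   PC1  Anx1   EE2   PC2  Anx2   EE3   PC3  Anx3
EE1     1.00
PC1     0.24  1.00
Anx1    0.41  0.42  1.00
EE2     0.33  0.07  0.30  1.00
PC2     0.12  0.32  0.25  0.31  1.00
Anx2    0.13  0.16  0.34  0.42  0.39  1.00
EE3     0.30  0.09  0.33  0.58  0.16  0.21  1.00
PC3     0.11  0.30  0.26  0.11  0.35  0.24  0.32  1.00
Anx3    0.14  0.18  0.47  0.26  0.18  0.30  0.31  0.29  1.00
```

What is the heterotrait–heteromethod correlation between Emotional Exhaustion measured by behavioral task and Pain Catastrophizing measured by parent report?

Different traits and methods: r(EE1, PC2) = 0.12.

0.12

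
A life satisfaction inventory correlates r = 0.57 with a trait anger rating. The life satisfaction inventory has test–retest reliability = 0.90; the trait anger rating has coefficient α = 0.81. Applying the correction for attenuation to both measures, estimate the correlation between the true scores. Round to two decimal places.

r_true = r_obs / √(r_xx · r_yy) = 0.57 / √(0.90 × 0.81) = 0.57 / √0.7290 = 0.57 / 0.8538 ≈ 0.67.

0.67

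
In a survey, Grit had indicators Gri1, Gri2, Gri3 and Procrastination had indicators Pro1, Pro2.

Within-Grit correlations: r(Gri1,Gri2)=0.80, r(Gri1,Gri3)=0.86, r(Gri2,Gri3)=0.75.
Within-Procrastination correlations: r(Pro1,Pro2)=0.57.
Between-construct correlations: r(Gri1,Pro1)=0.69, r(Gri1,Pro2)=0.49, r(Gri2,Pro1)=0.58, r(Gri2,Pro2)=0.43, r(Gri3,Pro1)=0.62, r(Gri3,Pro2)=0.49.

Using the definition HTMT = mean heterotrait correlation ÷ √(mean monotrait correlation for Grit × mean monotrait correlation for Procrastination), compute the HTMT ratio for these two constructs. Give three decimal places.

Mean between = 3.30/6 = 0.5500.
Mean within-Gri = 2.41/3 = 0.8033; mean within-Pro = 0.57/1 = 0.5700.
Geometric mean = √(0.8033 × 0.5700) = 0.6767.
HTMT = 0.5500 / 0.6767 = 0.813.

0.813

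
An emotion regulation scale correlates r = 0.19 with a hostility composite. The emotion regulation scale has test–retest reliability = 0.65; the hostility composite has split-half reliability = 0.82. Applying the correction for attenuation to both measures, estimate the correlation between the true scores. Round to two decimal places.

0.26

r_true = r_obs / √(r_xx · r_yy) = 0.19 / √(0.65 × 0.82) = 0.19 / √0.5330 = 0.19 / 0.7301 ≈ 0.26.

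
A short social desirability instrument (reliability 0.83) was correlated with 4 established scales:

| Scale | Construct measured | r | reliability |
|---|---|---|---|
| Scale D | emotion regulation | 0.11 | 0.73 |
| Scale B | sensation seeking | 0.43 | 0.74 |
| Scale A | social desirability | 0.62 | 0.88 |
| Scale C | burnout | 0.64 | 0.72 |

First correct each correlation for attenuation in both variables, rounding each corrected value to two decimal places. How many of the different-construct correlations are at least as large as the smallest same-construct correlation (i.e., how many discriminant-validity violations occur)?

Disattenuated r (r / √(r_scale · r_new)):
  Scale D (disc): 0.11 / √(0.73·0.83) = 0.14
  Scale B (disc): 0.43 / √(0.74·0.83) = 0.55
  Scale A (conv): 0.62 / √(0.88·0.83) = 0.73
  Scale C (disc): 0.64 / √(0.72·0.83) = 0.83
Smallest convergent = 0.73. Discriminant values: 0.14, 0.55, 0.83; count ≥ 0.73 → 1.

1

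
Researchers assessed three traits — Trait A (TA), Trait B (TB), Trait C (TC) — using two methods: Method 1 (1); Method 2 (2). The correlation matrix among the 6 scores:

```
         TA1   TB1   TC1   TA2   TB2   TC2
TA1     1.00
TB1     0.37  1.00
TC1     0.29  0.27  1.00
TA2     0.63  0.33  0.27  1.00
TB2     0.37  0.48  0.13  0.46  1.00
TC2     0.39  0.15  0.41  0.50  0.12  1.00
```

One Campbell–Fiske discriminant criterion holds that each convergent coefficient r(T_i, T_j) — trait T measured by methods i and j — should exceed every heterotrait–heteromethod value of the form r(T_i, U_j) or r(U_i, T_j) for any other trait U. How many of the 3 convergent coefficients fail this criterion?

0

Convergent coefficients and their comparison sets:
TA (methods 1·2): 0.63 vs {0.37, 0.33, 0.39, 0.27} → pass.
TB (methods 1·2): 0.48 vs {0.33, 0.37, 0.15, 0.13} → pass.
TC (methods 1·2): 0.41 vs {0.27, 0.39, 0.13, 0.15} → pass.
0 of 3 fail.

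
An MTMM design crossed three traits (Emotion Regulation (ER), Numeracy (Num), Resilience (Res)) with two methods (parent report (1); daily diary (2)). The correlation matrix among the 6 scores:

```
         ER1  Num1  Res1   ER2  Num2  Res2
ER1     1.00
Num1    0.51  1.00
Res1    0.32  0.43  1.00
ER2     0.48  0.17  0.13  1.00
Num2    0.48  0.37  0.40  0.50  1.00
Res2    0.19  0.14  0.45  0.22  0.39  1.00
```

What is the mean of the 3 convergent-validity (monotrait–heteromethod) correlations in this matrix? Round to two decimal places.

0.43

Convergent values: 0.48, 0.37, 0.45; mean = 1.30/3 = 0.43.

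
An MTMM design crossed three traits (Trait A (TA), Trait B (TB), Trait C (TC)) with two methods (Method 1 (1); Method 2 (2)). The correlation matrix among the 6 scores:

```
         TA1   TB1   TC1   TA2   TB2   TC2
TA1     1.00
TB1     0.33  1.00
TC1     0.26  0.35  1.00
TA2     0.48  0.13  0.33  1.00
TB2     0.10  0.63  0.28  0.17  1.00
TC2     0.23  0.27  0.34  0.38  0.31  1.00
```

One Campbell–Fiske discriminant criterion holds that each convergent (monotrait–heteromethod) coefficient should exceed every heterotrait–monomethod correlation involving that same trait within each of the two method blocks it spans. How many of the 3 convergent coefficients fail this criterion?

Each convergent coefficient versus the relevant comparison correlations:
TA (methods 1·2): 0.48 vs {0.33, 0.17, 0.26, 0.38} → pass.
TB (methods 1·2): 0.63 vs {0.33, 0.17, 0.35, 0.31} → pass.
TC (methods 1·2): 0.34 vs {0.26, 0.38, 0.35, 0.31} → fail.
1 of 3 fail.

1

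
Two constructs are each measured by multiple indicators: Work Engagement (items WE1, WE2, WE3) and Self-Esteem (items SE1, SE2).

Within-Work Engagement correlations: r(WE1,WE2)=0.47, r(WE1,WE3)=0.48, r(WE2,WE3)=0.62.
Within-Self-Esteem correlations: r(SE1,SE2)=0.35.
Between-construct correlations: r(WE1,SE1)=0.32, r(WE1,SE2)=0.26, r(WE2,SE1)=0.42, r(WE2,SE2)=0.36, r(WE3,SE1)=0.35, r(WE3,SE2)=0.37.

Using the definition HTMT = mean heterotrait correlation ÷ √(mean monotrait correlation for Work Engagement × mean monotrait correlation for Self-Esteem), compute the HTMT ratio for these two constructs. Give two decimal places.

Between-construct mean = 2.08/6 = 0.3467.
Mean within-WE = 1.57/3 = 0.5233; mean within-SE = 0.35/1 = 0.3500.
Geometric mean = √(0.5233 × 0.3500) = 0.4280.
HTMT = 0.3467 / 0.4280 = 0.81.

0.81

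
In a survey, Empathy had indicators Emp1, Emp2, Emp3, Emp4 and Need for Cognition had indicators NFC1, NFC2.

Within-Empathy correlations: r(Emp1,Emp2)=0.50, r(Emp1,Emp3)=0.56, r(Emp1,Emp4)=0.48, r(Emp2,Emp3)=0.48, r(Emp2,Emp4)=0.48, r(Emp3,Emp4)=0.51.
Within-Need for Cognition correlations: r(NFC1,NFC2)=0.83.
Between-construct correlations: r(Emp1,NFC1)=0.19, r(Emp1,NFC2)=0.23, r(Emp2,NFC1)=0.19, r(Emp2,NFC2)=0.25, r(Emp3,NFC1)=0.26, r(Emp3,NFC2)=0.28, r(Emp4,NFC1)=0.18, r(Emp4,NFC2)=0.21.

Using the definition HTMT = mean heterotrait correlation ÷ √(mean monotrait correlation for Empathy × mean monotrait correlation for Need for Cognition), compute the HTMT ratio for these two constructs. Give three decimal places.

Mean between = 1.79/8 = 0.2238.
Mean within-Emp = 3.01/6 = 0.5017; mean within-NFC = 0.83/1 = 0.8300.
Geometric mean = √(0.5017 × 0.8300) = 0.6453.
HTMT = 0.2238 / 0.6453 = 0.347.

0.347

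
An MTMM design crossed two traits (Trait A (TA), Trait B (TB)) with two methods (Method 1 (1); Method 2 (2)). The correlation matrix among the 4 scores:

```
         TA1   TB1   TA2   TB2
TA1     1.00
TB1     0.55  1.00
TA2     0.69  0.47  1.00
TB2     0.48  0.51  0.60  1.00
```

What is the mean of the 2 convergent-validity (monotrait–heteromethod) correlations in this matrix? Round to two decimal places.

0.60

Convergent values: 0.69, 0.51; mean = 1.20/2 = 0.60.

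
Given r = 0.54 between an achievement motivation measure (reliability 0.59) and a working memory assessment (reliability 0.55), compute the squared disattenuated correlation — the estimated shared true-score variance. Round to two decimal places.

0.90

Disattenuated r = 0.54 / √(0.59 × 0.55) = 0.54 / 0.5696 = 0.9480.
Shared true-score variance = 0.9480² = 0.8987 ≈ 0.90.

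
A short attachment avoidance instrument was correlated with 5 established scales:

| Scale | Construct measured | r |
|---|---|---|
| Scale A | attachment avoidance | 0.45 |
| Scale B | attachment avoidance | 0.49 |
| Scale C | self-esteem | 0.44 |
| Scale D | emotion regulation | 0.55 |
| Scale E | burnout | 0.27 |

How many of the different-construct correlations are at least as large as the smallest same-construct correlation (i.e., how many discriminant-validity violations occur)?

1

Convergent (same construct = attachment avoidance): Scale A, Scale B.
Smallest convergent = 0.45. Discriminant values: 0.44, 0.55, 0.27; count ≥ 0.45 → 1.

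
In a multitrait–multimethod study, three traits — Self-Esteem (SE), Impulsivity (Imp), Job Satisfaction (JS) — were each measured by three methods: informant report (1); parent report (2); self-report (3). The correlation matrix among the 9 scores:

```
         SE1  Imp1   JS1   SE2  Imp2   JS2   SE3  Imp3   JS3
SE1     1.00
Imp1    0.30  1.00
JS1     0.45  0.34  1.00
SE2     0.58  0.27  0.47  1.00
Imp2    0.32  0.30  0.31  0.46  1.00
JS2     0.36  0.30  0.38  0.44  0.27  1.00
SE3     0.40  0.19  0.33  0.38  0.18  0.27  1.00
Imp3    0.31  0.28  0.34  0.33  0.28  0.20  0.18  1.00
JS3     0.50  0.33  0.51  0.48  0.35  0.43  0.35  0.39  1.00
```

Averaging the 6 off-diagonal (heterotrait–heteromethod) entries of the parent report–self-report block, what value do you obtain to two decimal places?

0.30

HTHM values (method 2 × method 3): 0.33, 0.48, 0.18, 0.35, 0.27, 0.20; mean = 1.81/6 = 0.30.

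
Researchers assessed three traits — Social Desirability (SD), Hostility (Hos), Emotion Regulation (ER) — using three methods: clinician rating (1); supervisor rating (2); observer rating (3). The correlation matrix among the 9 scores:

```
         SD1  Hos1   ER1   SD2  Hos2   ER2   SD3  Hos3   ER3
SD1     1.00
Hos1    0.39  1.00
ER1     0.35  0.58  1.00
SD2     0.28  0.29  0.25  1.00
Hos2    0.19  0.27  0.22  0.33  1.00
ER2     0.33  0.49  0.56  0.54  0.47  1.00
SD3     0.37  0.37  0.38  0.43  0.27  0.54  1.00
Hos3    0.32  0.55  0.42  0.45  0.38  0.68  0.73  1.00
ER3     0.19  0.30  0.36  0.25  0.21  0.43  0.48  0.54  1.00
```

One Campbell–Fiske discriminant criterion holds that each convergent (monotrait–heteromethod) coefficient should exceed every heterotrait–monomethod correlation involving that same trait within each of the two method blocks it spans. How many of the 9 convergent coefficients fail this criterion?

Each convergent coefficient versus the relevant comparison correlations:
SD (methods 1·2): 0.28 vs {0.39, 0.33, 0.35, 0.54} → fail.
SD (methods 1·3): 0.37 vs {0.39, 0.73, 0.35, 0.48} → fail.
SD (methods 2·3): 0.43 vs {0.33, 0.73, 0.54, 0.48} → fail.
Hos (methods 1·2): 0.27 vs {0.39, 0.33, 0.58, 0.47} → fail.
Hos (methods 1·3): 0.55 vs {0.39, 0.73, 0.58, 0.54} → fail.
Hos (methods 2·3): 0.38 vs {0.33, 0.73, 0.47, 0.54} → fail.
ER (methods 1·2): 0.56 vs {0.35, 0.54, 0.58, 0.47} → fail.
ER (methods 1·3): 0.36 vs {0.35, 0.48, 0.58, 0.54} → fail.
ER (methods 2·3): 0.43 vs {0.54, 0.48, 0.47, 0.54} → fail.
9 of 9 fail.

9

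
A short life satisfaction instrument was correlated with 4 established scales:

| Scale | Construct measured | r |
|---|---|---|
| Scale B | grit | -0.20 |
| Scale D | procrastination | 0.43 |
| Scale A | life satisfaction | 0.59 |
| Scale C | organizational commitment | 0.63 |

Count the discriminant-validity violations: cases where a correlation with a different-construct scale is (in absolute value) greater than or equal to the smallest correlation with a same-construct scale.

Convergent (same construct = life satisfaction): Scale A.
Smallest convergent = 0.59. Discriminant |r|: 0.20, 0.43, 0.63; count ≥ 0.59 → 1.

1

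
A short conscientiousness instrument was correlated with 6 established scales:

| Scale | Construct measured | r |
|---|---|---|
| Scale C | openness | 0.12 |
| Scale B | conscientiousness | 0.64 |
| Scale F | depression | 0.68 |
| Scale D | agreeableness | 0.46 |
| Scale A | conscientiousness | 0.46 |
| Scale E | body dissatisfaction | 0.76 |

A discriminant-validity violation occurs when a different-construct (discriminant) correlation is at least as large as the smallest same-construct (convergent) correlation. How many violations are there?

3

Convergent (same construct = conscientiousness): Scale B, Scale A.
Smallest convergent = 0.46. Discriminant values: 0.12, 0.68, 0.46, 0.76; count ≥ 0.46 → 3.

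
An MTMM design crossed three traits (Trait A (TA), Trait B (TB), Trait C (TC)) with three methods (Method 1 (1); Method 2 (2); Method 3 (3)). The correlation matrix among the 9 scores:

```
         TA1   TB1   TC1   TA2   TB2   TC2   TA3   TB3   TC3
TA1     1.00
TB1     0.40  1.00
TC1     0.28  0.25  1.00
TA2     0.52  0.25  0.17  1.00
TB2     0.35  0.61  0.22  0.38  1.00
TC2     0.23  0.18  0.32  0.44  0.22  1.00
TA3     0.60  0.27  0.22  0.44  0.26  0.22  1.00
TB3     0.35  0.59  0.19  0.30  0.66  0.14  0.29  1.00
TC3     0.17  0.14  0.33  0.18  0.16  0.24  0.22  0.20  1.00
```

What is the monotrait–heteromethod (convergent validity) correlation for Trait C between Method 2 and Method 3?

Same trait (TC), different methods: r(TC2, TC3) = 0.24.

0.24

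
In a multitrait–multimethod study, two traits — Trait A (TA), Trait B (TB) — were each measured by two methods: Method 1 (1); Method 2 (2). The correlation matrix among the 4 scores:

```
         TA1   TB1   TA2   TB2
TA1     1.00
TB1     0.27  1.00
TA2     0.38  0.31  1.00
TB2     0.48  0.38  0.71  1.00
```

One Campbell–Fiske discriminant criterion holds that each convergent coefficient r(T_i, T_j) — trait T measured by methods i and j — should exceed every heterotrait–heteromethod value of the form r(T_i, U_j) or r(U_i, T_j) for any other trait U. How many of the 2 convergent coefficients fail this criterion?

2

Checking each validity diagonal entry against its comparison values:
TA (methods 1·2): 0.38 vs {0.48, 0.31} → fail.
TB (methods 1·2): 0.38 vs {0.31, 0.48} → fail.
2 of 2 fail.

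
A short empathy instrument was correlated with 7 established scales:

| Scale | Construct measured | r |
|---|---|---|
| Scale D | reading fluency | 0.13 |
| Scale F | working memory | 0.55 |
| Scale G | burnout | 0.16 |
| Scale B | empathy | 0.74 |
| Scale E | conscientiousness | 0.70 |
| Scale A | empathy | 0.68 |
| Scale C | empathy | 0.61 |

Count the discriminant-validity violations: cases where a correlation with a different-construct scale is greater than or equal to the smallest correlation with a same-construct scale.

Convergent (same construct = empathy): Scale B, Scale A, Scale C.
Smallest convergent = 0.61. Discriminant values: 0.13, 0.55, 0.16, 0.70; count ≥ 0.61 → 1.

1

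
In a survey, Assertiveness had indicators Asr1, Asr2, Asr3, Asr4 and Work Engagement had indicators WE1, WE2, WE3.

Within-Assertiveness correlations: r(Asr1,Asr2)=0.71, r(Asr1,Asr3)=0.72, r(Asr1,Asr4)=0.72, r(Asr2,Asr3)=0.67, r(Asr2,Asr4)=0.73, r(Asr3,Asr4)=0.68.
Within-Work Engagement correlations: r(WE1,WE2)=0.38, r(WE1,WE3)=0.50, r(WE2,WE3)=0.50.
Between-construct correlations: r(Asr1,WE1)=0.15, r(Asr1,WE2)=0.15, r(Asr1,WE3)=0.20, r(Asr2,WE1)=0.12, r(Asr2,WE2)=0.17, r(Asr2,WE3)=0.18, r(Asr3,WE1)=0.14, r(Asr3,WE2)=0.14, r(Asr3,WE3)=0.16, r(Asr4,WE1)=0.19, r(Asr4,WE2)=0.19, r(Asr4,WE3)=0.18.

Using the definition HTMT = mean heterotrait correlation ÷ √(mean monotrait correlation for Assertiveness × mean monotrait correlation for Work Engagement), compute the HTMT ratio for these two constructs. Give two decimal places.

Mean between = 1.97/12 = 0.1642.
Mean within-Asr = 4.23/6 = 0.7050; mean within-WE = 1.38/3 = 0.4600.
Geometric mean = √(0.7050 × 0.4600) = 0.5695.
HTMT = 0.1642 / 0.5695 = 0.29.

0.29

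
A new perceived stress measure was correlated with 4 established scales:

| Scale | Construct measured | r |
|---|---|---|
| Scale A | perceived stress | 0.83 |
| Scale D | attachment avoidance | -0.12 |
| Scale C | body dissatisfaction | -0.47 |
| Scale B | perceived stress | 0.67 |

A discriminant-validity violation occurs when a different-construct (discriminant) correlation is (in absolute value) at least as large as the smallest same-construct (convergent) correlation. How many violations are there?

0

Convergent (same construct = perceived stress): Scale A, Scale B.
Smallest convergent = 0.67. Discriminant |r|: 0.12, 0.47; count ≥ 0.67 → 0.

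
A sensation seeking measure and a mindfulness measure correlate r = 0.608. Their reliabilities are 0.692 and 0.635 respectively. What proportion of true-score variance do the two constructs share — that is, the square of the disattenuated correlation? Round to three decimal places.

Disattenuated r = 0.608 / √(0.692 × 0.635) = 0.608 / 0.6629 = 0.9172.
Shared true-score variance = 0.9172² = 0.8413 ≈ 0.841.

0.841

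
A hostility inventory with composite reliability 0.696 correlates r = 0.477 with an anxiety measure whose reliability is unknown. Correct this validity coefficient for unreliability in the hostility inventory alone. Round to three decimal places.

0.572

Single correction: r_c = r_obs / √r_xx = 0.477 / √0.696 = 0.477 / 0.8343 ≈ 0.572.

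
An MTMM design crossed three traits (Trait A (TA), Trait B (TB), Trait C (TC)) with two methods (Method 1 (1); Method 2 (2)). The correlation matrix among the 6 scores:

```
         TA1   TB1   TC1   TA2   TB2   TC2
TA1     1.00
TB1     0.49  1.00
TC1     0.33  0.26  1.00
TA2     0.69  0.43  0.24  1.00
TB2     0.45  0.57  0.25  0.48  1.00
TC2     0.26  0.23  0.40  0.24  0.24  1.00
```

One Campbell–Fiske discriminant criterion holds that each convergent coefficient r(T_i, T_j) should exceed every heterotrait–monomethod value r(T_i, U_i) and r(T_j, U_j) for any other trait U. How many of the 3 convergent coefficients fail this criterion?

Each convergent coefficient versus the relevant comparison correlations:
TA (methods 1·2): 0.69 vs {0.49, 0.48, 0.33, 0.24} → pass.
TB (methods 1·2): 0.57 vs {0.49, 0.48, 0.26, 0.24} → pass.
TC (methods 1·2): 0.40 vs {0.33, 0.24, 0.26, 0.24} → pass.
0 of 3 fail.

0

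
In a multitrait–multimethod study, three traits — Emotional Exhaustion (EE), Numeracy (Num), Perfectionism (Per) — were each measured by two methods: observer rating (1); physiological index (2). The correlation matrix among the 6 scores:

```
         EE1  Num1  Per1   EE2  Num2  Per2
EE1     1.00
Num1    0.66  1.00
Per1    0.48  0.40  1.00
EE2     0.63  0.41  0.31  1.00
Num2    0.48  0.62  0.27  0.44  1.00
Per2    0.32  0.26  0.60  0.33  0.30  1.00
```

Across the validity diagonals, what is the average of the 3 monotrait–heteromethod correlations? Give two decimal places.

0.62

Convergent values: 0.63, 0.62, 0.60; mean = 1.85/3 = 0.62.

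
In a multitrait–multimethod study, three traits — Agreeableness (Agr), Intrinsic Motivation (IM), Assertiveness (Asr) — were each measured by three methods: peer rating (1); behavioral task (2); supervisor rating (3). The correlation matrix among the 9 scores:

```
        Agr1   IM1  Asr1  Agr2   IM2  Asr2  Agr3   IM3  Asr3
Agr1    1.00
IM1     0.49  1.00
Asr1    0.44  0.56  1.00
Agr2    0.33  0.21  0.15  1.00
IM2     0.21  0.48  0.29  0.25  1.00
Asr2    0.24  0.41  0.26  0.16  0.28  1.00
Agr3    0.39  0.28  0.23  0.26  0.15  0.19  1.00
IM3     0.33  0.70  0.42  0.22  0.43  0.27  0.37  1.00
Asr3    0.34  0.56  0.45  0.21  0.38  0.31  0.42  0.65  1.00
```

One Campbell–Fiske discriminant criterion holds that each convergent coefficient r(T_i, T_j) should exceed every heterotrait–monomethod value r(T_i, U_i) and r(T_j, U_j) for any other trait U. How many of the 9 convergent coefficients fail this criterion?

8

Each convergent coefficient versus the relevant comparison correlations:
Agr (methods 1·2): 0.33 vs {0.49, 0.25, 0.44, 0.16} → fail.
Agr (methods 1·3): 0.39 vs {0.49, 0.37, 0.44, 0.42} → fail.
Agr (methods 2·3): 0.26 vs {0.25, 0.37, 0.16, 0.42} → fail.
IM (methods 1·2): 0.48 vs {0.49, 0.25, 0.56, 0.28} → fail.
IM (methods 1·3): 0.70 vs {0.49, 0.37, 0.56, 0.65} → pass.
IM (methods 2·3): 0.43 vs {0.25, 0.37, 0.28, 0.65} → fail.
Asr (methods 1·2): 0.26 vs {0.44, 0.16, 0.56, 0.28} → fail.
Asr (methods 1·3): 0.45 vs {0.44, 0.42, 0.56, 0.65} → fail.
Asr (methods 2·3): 0.31 vs {0.16, 0.42, 0.28, 0.65} → fail.
8 of 9 fail.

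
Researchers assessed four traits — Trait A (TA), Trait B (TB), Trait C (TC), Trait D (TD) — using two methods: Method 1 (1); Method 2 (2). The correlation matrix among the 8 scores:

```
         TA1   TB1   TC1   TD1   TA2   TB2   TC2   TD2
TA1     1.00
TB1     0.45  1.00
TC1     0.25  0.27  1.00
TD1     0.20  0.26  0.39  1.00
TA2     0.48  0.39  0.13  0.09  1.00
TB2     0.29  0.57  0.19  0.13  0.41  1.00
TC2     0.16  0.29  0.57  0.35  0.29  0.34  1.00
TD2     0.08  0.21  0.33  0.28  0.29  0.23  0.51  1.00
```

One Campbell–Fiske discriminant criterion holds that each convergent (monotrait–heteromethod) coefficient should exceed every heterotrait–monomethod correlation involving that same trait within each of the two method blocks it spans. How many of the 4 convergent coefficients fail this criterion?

1

Convergent coefficients and their comparison sets:
TA (methods 1·2): 0.48 vs {0.45, 0.41, 0.25, 0.29, 0.20, 0.29} → pass.
TB (methods 1·2): 0.57 vs {0.45, 0.41, 0.27, 0.34, 0.26, 0.23} → pass.
TC (methods 1·2): 0.57 vs {0.25, 0.29, 0.27, 0.34, 0.39, 0.51} → pass.
TD (methods 1·2): 0.28 vs {0.20, 0.29, 0.26, 0.23, 0.39, 0.51} → fail.
1 of 4 fail.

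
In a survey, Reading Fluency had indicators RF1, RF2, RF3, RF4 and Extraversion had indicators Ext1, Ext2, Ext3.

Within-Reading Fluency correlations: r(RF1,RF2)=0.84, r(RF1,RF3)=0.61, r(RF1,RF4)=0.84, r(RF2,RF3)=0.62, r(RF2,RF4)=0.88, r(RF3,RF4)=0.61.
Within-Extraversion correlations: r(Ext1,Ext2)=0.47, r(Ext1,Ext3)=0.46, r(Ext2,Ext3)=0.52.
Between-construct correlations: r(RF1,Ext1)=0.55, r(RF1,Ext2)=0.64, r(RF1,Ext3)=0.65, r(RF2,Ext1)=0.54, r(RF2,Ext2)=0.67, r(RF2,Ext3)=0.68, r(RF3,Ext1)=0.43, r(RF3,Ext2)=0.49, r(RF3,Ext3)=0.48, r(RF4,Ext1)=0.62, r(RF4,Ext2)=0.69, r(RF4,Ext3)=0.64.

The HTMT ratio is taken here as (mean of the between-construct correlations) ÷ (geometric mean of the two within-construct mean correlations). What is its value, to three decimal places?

Between-construct mean = 7.08/12 = 0.5900.
Mean within-RF = 4.40/6 = 0.7333; mean within-Ext = 1.45/3 = 0.4833.
Geometric mean = √(0.7333 × 0.4833) = 0.5953.
HTMT = 0.5900 / 0.5953 = 0.991.

0.991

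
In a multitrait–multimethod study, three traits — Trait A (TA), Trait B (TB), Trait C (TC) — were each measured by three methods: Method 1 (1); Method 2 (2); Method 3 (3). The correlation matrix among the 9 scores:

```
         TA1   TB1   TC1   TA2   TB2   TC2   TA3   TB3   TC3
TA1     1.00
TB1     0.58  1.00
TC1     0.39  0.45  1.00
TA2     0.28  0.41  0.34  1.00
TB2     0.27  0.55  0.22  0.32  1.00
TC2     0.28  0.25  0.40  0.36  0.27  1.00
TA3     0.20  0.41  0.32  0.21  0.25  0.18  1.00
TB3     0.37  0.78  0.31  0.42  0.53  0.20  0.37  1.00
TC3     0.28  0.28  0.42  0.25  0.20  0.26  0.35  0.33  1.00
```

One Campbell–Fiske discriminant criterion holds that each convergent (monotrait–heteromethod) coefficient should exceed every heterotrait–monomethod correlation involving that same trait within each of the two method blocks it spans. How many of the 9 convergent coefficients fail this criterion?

7

Each convergent coefficient versus the relevant comparison correlations:
TA (methods 1·2): 0.28 vs {0.58, 0.32, 0.39, 0.36} → fail.
TA (methods 1·3): 0.20 vs {0.58, 0.37, 0.39, 0.35} → fail.
TA (methods 2·3): 0.21 vs {0.32, 0.37, 0.36, 0.35} → fail.
TB (methods 1·2): 0.55 vs {0.58, 0.32, 0.45, 0.27} → fail.
TB (methods 1·3): 0.78 vs {0.58, 0.37, 0.45, 0.33} → pass.
TB (methods 2·3): 0.53 vs {0.32, 0.37, 0.27, 0.33} → pass.
TC (methods 1·2): 0.40 vs {0.39, 0.36, 0.45, 0.27} → fail.
TC (methods 1·3): 0.42 vs {0.39, 0.35, 0.45, 0.33} → fail.
TC (methods 2·3): 0.26 vs {0.36, 0.35, 0.27, 0.33} → fail.
7 of 9 fail.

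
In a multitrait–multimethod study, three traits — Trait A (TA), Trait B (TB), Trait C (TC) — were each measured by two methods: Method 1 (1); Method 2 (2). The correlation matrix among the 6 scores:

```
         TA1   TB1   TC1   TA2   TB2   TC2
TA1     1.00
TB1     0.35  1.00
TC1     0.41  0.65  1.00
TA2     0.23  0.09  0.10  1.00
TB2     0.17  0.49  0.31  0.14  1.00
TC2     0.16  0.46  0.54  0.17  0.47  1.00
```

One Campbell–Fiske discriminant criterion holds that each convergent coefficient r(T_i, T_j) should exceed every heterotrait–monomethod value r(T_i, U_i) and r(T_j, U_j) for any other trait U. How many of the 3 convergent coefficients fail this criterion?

3

Each convergent coefficient versus the relevant comparison correlations:
TA (methods 1·2): 0.23 vs {0.35, 0.14, 0.41, 0.17} → fail.
TB (methods 1·2): 0.49 vs {0.35, 0.14, 0.65, 0.47} → fail.
TC (methods 1·2): 0.54 vs {0.41, 0.17, 0.65, 0.47} → fail.
3 of 3 fail.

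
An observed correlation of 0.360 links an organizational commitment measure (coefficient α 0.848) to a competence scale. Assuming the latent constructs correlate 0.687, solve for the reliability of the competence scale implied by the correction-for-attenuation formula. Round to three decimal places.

0.324

r_true = r_obs / √(r_xx · r_yy) ⇒ 0.687 = 0.360 / √(0.848 · r_yy).
√(0.848 · r_yy) = 0.360 / 0.687 = 0.5240; 0.848 · r_yy = 0.2746; r_yy = 0.2746 / 0.848 ≈ 0.324.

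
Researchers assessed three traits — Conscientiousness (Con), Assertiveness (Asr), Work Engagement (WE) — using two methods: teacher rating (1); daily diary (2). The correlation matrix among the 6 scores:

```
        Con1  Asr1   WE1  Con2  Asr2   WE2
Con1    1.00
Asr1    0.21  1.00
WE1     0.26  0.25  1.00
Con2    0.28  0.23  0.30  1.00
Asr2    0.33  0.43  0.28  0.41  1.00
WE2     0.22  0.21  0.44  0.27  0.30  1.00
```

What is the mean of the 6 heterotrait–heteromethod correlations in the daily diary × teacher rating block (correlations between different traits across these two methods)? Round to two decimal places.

HTHM values (method 2 × method 1): 0.23, 0.30, 0.33, 0.28, 0.22, 0.21; mean = 1.57/6 = 0.26.

0.26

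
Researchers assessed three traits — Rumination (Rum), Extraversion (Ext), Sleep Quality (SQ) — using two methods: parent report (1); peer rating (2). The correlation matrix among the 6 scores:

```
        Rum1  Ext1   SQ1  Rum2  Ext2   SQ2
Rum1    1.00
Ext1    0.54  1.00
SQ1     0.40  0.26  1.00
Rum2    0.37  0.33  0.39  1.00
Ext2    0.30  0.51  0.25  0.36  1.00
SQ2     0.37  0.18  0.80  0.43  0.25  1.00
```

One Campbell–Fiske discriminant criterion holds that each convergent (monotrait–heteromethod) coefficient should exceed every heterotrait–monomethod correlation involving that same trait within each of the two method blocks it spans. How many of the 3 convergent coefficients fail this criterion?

2

Checking each validity diagonal entry against its comparison values:
Rum (methods 1·2): 0.37 vs {0.54, 0.36, 0.40, 0.43} → fail.
Ext (methods 1·2): 0.51 vs {0.54, 0.36, 0.26, 0.25} → fail.
SQ (methods 1·2): 0.80 vs {0.40, 0.43, 0.26, 0.25} → pass.
2 of 3 fail.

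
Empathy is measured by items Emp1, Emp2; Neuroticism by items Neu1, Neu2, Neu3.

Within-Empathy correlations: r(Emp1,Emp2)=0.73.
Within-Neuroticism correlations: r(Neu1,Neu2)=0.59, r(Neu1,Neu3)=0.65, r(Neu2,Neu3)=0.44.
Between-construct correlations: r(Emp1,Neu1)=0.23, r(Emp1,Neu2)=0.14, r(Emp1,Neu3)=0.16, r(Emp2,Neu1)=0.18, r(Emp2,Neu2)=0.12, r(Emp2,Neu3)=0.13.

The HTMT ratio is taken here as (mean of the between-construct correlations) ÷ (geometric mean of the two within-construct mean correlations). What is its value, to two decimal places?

Between-construct mean = 0.96/6 = 0.1600.
Mean within-Emp = 0.73/1 = 0.7300; mean within-Neu = 1.68/3 = 0.5600.
Geometric mean = √(0.7300 × 0.5600) = 0.6394.
HTMT = 0.1600 / 0.6394 = 0.25.

0.25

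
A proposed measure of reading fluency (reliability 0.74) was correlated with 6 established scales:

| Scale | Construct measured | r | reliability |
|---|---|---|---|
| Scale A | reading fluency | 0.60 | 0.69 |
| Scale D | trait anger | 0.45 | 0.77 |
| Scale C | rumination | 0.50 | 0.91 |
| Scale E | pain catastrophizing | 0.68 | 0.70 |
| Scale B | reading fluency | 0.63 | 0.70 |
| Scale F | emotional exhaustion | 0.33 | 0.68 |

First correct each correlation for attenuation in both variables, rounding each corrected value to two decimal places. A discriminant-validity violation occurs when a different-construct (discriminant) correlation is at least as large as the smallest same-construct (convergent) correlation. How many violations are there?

Disattenuated r (r / √(r_scale · r_new)):
  Scale A (conv): 0.60 / √(0.69·0.74) = 0.84
  Scale D (disc): 0.45 / √(0.77·0.74) = 0.60
  Scale C (disc): 0.50 / √(0.91·0.74) = 0.61
  Scale E (disc): 0.68 / √(0.70·0.74) = 0.94
  Scale B (conv): 0.63 / √(0.70·0.74) = 0.88
  Scale F (disc): 0.33 / √(0.68·0.74) = 0.47
Smallest convergent = 0.84. Discriminant values: 0.60, 0.61, 0.94, 0.47; count ≥ 0.84 → 1.

1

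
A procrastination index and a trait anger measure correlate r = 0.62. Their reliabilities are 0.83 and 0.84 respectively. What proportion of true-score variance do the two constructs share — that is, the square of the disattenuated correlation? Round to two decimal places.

Disattenuated r = 0.62 / √(0.83 × 0.84) = 0.62 / 0.8350 = 0.7425.
Shared true-score variance = 0.7425² = 0.5513 ≈ 0.55.

0.55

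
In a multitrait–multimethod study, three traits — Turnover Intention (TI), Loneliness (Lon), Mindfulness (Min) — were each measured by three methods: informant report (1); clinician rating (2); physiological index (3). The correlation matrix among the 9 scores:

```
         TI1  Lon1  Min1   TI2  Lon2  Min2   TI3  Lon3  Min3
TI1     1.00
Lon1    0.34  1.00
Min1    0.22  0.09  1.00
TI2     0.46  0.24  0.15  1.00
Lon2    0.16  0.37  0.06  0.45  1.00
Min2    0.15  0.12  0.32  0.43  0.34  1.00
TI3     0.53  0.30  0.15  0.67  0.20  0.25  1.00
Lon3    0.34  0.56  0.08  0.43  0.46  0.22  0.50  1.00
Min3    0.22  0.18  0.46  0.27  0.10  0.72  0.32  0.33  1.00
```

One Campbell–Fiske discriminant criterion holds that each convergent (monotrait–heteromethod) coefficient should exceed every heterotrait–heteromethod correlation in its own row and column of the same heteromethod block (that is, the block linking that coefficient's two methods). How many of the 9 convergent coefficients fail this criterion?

0

Convergent coefficients and their comparison sets:
TI (methods 1·2): 0.46 vs {0.16, 0.24, 0.15, 0.15} → pass.
TI (methods 1·3): 0.53 vs {0.34, 0.30, 0.22, 0.15} → pass.
TI (methods 2·3): 0.67 vs {0.43, 0.20, 0.27, 0.25} → pass.
Lon (methods 1·2): 0.37 vs {0.24, 0.16, 0.12, 0.06} → pass.
Lon (methods 1·3): 0.56 vs {0.30, 0.34, 0.18, 0.08} → pass.
Lon (methods 2·3): 0.46 vs {0.20, 0.43, 0.10, 0.22} → pass.
Min (methods 1·2): 0.32 vs {0.15, 0.15, 0.06, 0.12} → pass.
Min (methods 1·3): 0.46 vs {0.15, 0.22, 0.08, 0.18} → pass.
Min (methods 2·3): 0.72 vs {0.25, 0.27, 0.22, 0.10} → pass.
0 of 9 fail.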